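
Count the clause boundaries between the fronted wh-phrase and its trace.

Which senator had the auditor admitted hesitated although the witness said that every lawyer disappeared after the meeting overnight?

1

"which senator" is extracted from the subject of "hesitated".
Boundaries crossed, outermost first: [Ø] — 1 in total.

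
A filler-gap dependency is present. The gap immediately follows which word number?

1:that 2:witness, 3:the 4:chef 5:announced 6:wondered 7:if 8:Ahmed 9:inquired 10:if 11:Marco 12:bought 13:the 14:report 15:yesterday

The displaced element is "that witness" (word 2).
It is linked across 1 clause boundary (Ø).
It functions as the subject of "wondered", so the gap sits immediately after word 5 ("announced").
Base order: The chef announced that that witness wondered if Ahmed inquired if Marco bought the report yesterday.

5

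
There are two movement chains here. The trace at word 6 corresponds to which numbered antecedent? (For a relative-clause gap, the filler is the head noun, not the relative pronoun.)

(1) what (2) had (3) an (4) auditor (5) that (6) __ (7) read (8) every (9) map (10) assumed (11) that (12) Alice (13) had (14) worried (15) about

The marked gap is inside the relative clause, the subject of "read".
Its filler is the head noun "auditor" (via "that"), at word 4.
(The other dependency links word 1 to a gap after word 15.)

4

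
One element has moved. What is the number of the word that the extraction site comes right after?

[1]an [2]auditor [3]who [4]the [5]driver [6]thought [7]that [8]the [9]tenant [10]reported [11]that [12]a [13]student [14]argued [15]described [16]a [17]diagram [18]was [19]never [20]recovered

14

The displaced element is "an auditor" (word 2).
It is linked across 3 clause boundaries (that → that → Ø).
It functions as the subject of "described", so the gap sits immediately after word 14 ("argued").
Base order: The driver thought that the tenant reported that a student argued that an auditor described a diagram.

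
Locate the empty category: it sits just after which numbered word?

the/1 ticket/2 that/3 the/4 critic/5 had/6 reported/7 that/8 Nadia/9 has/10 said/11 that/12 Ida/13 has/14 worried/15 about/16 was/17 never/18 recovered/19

16

The displaced element is "the ticket" (word 2).
It is linked across 2 clause boundaries (that → that).
It functions as the object of the preposition "about" of "worried", so the gap sits immediately after word 16 ("about").
Base order: The critic had reported that Nadia has said that Ida has worried about the ticket.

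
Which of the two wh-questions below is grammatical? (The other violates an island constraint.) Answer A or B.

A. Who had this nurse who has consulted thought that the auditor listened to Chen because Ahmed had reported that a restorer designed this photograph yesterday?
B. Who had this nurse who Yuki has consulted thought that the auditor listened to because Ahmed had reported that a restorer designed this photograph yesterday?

B

In A, the wh-phrase is extracted from inside a complex-NP island (relative clause) (introduced by "who"), which blocks movement.
In B, the extraction path crosses only that-complement boundaries, which are transparent.
So B is grammatical.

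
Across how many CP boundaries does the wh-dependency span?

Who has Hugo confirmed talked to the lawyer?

"who" is extracted from the subject of "talked".
Boundaries crossed, outermost first: [Ø] — 1 in total.

1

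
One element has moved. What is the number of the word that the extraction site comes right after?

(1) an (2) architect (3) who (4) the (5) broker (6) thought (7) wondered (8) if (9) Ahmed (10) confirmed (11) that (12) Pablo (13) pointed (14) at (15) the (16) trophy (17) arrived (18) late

6

The displaced element is "an architect" (word 2).
It is linked across 1 clause boundary (Ø).
It functions as the subject of "wondered", so the gap sits immediately after word 6 ("thought").
Base order: The broker thought that an architect wondered if Ahmed confirmed that Pablo pointed at the trophy.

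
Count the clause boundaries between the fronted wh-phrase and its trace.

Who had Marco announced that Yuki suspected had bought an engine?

"who" is extracted from the subject of "bought".
Boundaries crossed, outermost first: [that], [Ø] — 2 in total.

2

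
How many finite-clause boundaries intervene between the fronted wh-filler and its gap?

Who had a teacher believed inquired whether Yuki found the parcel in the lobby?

1

"who" is extracted from the subject of "inquired".
Boundaries crossed, outermost first: [Ø] — 1 in total.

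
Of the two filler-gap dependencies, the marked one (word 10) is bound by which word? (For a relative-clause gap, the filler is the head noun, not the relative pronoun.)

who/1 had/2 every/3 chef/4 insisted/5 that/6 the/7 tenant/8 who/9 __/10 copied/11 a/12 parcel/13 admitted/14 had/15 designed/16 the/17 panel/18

The marked gap is inside the relative clause, the subject of "copied".
Its filler is the head noun "tenant" (via "who"), at word 8.
(The other dependency links word 1 to a gap after word 14.)

8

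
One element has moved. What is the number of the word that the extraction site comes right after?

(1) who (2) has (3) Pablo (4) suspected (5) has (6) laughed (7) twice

The displaced element is "who" (word 1).
It is linked across 1 clause boundary (Ø).
It functions as the subject of "laughed", so the gap sits immediately after word 4 ("suspected").
Base order: Pablo has suspected who has laughed twice.

4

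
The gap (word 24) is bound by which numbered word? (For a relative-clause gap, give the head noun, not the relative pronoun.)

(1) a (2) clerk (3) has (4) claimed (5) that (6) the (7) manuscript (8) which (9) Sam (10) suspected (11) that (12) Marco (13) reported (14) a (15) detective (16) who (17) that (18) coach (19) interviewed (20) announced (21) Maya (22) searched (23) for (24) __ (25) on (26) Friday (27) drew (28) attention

The gap at 24 is the prepositional object of "searched", inside a relative clause.
The relative pronoun is "which" (word 8); it is bound by the head noun immediately before it.
Its filler is the head noun "manuscript", at word 7.

7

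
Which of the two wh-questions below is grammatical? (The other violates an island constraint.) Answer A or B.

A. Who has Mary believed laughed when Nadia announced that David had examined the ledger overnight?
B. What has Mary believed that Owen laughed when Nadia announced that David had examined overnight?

A

In B, the wh-phrase is extracted from inside an adjunct island (introduced by "when"), which blocks movement.
In A, the extraction path crosses only that-complement boundaries, which are transparent.
So A is grammatical.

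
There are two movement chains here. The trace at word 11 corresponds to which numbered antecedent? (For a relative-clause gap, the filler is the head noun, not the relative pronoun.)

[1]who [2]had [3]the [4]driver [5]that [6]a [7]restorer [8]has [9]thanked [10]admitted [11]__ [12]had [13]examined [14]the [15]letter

1

The marked gap is the subject of "examined".
Its filler is the fronted wh-phrase "who", at word 1.
(The other dependency links word 4 to a gap after word 9.)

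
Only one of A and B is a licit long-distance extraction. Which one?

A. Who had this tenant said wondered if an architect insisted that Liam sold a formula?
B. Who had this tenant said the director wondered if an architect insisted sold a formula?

In B, the wh-phrase is extracted from inside a wh-island (introduced by "if"), which blocks movement.
In A, the extraction path crosses only that-complement boundaries, which are transparent.
So A is grammatical.

A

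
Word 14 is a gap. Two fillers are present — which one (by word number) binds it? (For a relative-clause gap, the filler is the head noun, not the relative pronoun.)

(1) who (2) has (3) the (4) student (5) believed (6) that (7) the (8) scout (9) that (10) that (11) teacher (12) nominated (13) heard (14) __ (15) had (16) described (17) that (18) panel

1

The marked gap is the subject of "described".
Its filler is the fronted wh-phrase "who", at word 1.
(The other dependency links word 8 to a gap after word 12.)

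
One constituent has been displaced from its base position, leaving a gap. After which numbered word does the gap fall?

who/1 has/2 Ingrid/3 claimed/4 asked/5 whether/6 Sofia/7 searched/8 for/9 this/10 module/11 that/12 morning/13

4

The displaced element is "who" (word 1).
It is linked across 1 clause boundary (Ø).
It functions as the subject of "asked", so the gap sits immediately after word 4 ("claimed").
Base order: Ingrid has claimed that who asked whether Sofia searched for this module that morning.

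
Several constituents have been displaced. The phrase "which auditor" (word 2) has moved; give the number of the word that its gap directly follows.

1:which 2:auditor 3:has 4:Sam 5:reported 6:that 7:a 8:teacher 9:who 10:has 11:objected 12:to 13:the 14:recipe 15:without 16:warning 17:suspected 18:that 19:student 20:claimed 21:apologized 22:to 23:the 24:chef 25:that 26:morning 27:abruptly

20

The displaced element is "which auditor" (word 2).
It is linked across 3 clause boundaries (that → Ø → Ø).
It functions as the subject of "apologized", so the gap sits immediately after word 20 ("claimed").
Base order: Sam has reported that a teacher who has objected to the recipe without warning suspected that student claimed that which auditor apologized to the chef that morning abruptly.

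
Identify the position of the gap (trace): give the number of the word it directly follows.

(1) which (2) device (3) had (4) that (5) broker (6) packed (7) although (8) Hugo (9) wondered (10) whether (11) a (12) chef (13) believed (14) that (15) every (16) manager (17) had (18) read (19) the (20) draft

The displaced element is "which device" (word 2).
It functions as the direct object of "packed", so the gap sits immediately after word 6 ("packed").
Base order: That broker had packed which device although Hugo wondered whether a chef believed that every manager had read the draft.

6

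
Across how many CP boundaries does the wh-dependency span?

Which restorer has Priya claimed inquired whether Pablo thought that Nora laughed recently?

1

"which restorer" is extracted from the subject of "inquired".
Boundaries crossed, outermost first: [Ø] — 1 in total.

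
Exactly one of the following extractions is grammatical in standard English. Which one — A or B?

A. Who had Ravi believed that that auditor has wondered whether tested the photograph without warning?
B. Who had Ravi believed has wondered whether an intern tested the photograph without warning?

B

In A, the wh-phrase is extracted from inside a wh-island (introduced by "whether"), which blocks movement.
In B, the extraction path crosses only that-complement boundaries, which are transparent.
So B is grammatical.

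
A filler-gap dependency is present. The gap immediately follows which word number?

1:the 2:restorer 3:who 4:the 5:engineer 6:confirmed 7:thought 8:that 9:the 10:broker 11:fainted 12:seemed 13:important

6

The displaced element is "the restorer" (word 2).
It is linked across 1 clause boundary (Ø).
It functions as the subject of "thought", so the gap sits immediately after word 6 ("confirmed").
Base order: The engineer confirmed the restorer thought that the broker fainted.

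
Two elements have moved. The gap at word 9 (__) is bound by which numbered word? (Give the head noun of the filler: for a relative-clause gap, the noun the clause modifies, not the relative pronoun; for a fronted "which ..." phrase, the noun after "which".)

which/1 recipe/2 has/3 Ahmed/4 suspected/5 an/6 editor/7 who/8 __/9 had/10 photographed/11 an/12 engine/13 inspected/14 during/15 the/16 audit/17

The marked gap is inside the relative clause, the subject of "photographed".
Its filler is the head noun "editor" (via "who"), at word 7.
(The other dependency links word 2 to a gap after word 14.)

7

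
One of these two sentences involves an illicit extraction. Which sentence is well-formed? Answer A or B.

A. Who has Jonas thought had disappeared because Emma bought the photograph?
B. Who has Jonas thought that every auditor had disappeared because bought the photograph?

In B, the wh-phrase is extracted from inside an adjunct island (introduced by "because"), which blocks movement.
In A, the extraction path crosses only that-complement boundaries, which are transparent.
So A is grammatical.

A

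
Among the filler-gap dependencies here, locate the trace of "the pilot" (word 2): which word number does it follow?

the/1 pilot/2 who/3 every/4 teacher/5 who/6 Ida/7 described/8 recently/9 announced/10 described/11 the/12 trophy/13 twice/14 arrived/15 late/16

10

The displaced element is "the pilot" (word 2).
It is linked across 1 clause boundary (Ø).
It functions as the subject of "described", so the gap sits immediately after word 10 ("announced").
Base order: Every teacher who Ida described recently announced that the pilot described the trophy twice.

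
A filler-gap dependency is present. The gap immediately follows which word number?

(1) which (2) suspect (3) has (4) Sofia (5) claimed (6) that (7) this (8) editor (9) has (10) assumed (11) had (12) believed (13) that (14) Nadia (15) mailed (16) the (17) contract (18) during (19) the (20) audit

The displaced element is "which suspect" (word 2).
It is linked across 2 clause boundaries (that → Ø).
It functions as the subject of "believed", so the gap sits immediately after word 10 ("assumed").
Base order: Sofia has claimed that this editor has assumed that which suspect had believed that Nadia mailed the contract during the audit.

10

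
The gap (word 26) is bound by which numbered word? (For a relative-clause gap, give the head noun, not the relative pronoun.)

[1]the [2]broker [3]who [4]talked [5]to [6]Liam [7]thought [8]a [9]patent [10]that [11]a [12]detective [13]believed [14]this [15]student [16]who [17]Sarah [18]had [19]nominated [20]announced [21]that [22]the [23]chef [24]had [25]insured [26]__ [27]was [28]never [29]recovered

9

The gap at 26 is the object of "insured", inside a relative clause.
The relative pronoun is "that" (word 10); it is bound by the head noun immediately before it.
Its filler is the head noun "patent", at word 9.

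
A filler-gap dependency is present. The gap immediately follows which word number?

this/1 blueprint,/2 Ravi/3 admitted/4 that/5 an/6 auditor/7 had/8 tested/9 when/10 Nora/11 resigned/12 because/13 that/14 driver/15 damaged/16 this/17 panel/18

The displaced element is "this blueprint" (word 2).
It is linked across 1 clause boundary (that).
It functions as the direct object of "tested", so the gap sits immediately after word 9 ("tested").
Base order: Ravi admitted that an auditor had tested this blueprint when Nora resigned because that driver damaged this panel.

9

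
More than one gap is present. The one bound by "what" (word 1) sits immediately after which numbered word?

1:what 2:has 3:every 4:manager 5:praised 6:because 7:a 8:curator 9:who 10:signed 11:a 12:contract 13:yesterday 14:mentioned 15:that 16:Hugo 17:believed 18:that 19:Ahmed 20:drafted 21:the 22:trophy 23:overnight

The displaced element is "what" (word 1).
It functions as the direct object of "praised", so the gap sits immediately after word 5 ("praised").
Base order: Every manager has praised what because a curator who signed a contract yesterday mentioned that Hugo believed that Ahmed drafted the trophy overnight.

5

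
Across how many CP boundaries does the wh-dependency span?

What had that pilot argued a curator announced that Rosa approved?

"what" is extracted from the object of "approved".
Boundaries crossed, outermost first: [Ø], [that] — 2 in total.

2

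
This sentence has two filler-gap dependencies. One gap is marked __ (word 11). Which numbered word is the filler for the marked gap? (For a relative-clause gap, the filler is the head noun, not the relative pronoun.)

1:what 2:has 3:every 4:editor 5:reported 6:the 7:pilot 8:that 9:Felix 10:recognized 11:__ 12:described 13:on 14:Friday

The marked gap is inside the relative clause, the direct object of "recognized".
Its filler is the head noun "pilot" (via "that"), at word 7.
(The other dependency links word 1 to a gap after word 12.)

7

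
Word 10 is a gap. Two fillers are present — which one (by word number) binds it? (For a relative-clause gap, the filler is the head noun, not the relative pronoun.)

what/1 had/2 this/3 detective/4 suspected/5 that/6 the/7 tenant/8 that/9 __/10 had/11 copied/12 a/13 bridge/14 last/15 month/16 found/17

The marked gap is inside the relative clause, the subject of "copied".
Its filler is the head noun "tenant" (via "that"), at word 8.
(The other dependency links word 1 to a gap after word 17.)

8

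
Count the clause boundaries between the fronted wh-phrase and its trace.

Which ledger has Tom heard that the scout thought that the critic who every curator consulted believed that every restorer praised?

3

"which ledger" is extracted from the object of "praised".
Boundaries crossed, outermost first: [that], [that], [that] — 3 in total.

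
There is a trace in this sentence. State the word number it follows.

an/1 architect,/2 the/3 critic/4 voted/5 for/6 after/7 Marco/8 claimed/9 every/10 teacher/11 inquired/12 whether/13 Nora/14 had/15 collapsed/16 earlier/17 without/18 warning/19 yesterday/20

The displaced element is "an architect" (word 2).
It functions as the object of the preposition "for" of "voted", so the gap sits immediately after word 6 ("for").
Base order: The critic voted for an architect after Marco claimed every teacher inquired whether Nora had collapsed earlier without warning yesterday.

6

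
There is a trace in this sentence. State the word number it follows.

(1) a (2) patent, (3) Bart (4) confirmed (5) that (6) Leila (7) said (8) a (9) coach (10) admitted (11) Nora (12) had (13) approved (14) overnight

The displaced element is "a patent" (word 2).
It is linked across 3 clause boundaries (that → Ø → Ø).
It functions as the direct object of "approved", so the gap sits immediately after word 13 ("approved").
Base order: Bart confirmed that Leila said a coach admitted Nora had approved a patent overnight.

13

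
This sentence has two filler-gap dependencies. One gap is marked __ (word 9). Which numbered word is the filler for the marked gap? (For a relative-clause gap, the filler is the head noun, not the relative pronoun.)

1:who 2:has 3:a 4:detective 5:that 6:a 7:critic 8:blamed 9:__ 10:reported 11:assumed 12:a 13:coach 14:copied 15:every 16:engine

The marked gap is inside the relative clause, the direct object of "blamed".
Its filler is the head noun "detective" (via "that"), at word 4.
(The other dependency links word 1 to a gap after word 10.)

4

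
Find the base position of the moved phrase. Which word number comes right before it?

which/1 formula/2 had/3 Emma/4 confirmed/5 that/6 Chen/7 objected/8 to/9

The displaced element is "which formula" (word 2).
It is linked across 1 clause boundary (that).
It functions as the object of the preposition "to" of "objected", so the gap sits immediately after word 9 ("to").
Base order: Emma had confirmed that Chen objected to which formula.

9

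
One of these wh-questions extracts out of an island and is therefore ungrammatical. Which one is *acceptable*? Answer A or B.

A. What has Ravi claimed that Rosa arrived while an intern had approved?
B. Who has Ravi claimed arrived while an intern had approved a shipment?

In A, the wh-phrase is extracted from inside an adjunct island (introduced by "while"), which blocks movement.
In B, the extraction path crosses only that-complement boundaries, which are transparent.
So B is grammatical.

B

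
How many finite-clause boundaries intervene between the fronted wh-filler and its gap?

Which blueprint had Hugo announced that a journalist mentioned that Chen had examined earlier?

2

"which blueprint" is extracted from the object of "examined".
Boundaries crossed, outermost first: [that], [that] — 2 in total.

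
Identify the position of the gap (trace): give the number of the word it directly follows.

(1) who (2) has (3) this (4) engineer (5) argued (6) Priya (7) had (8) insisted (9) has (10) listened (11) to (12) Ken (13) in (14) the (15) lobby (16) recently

The displaced element is "who" (word 1).
It is linked across 2 clause boundaries (Ø → Ø).
It functions as the subject of "listened", so the gap sits immediately after word 8 ("insisted").
Base order: This engineer has argued Priya had insisted that who has listened to Ken in the lobby recently.

8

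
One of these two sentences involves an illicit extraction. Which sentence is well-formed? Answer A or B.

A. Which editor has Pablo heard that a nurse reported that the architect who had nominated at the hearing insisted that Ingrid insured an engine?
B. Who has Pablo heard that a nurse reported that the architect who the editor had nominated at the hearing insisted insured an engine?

B

In A, the wh-phrase is extracted from inside a complex-NP island (relative clause) (introduced by "who"), which blocks movement.
In B, the extraction path crosses only that-complement boundaries, which are transparent.
So B is grammatical.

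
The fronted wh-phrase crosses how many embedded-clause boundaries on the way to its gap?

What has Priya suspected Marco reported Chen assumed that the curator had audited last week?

"what" is extracted from the object of "audited".
Boundaries crossed, outermost first: [Ø], [Ø], [that] — 3 in total.

3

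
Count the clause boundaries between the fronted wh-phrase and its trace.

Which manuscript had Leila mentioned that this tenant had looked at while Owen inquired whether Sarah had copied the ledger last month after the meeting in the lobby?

1

"which manuscript" is extracted from the PP object of "looked".
Boundaries crossed, outermost first: [that] — 1 in total.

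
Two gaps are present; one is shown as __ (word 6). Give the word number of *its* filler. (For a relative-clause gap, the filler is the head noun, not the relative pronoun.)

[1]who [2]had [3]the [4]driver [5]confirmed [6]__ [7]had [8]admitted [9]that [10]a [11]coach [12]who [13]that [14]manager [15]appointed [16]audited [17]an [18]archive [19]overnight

The marked gap is the subject of "admitted".
Its filler is the fronted wh-phrase "who", at word 1.
(The other dependency links word 11 to a gap after word 15.)

1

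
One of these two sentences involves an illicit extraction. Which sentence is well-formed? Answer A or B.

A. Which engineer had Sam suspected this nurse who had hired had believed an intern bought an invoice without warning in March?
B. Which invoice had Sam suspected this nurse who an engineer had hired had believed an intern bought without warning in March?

In A, the wh-phrase is extracted from inside a complex-NP island (relative clause) (introduced by "who"), which blocks movement.
In B, the extraction path crosses only that-complement boundaries, which are transparent.
So B is grammatical.

B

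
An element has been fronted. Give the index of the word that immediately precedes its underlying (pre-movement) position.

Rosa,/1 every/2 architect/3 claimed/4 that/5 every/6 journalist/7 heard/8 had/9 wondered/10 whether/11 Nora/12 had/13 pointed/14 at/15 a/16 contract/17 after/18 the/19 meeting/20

8

The displaced element is "Rosa" (word 1).
It is linked across 2 clause boundaries (that → Ø).
It functions as the subject of "wondered", so the gap sits immediately after word 8 ("heard").
Base order: Every architect claimed that every journalist heard Rosa had wondered whether Nora had pointed at a contract after the meeting.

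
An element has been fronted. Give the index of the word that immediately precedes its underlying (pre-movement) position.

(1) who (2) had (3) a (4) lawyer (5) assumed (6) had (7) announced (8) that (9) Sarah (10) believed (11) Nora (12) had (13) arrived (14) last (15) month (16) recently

5

The displaced element is "who" (word 1).
It is linked across 1 clause boundary (Ø).
It functions as the subject of "announced", so the gap sits immediately after word 5 ("assumed").
Base order: A lawyer had assumed that who had announced that Sarah believed Nora had arrived last month recently.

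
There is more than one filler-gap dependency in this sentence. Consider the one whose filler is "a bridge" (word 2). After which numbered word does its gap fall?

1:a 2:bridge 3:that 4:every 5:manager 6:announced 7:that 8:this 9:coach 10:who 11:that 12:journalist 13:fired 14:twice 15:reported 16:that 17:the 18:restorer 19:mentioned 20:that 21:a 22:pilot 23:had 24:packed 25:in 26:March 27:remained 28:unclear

The displaced element is "a bridge" (word 2).
It is linked across 3 clause boundaries (that → that → that).
It functions as the direct object of "packed", so the gap sits immediately after word 24 ("packed").
Base order: Every manager announced that this coach who that journalist fired twice reported that the restorer mentioned that a pilot had packed a bridge in March.

24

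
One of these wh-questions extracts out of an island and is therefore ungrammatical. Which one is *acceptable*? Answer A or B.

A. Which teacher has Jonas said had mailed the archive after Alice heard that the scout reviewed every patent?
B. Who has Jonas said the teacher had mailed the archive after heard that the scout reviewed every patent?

A

In B, the wh-phrase is extracted from inside an adjunct island (introduced by "after"), which blocks movement.
In A, the extraction path crosses only that-complement boundaries, which are transparent.
So A is grammatical.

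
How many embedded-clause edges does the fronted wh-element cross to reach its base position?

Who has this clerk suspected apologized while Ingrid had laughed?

"who" is extracted from the subject of "apologized".
Boundaries crossed, outermost first: [Ø] — 1 in total.

1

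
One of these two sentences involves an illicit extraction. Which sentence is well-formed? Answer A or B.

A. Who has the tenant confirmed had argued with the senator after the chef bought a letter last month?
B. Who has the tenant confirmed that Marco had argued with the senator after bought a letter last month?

A

In B, the wh-phrase is extracted from inside an adjunct island (introduced by "after"), which blocks movement.
In A, the extraction path crosses only that-complement boundaries, which are transparent.
So A is grammatical.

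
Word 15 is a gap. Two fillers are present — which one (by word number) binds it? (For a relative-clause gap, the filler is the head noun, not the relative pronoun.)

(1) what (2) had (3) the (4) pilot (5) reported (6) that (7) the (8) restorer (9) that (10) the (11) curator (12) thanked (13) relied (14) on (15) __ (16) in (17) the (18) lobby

1

The marked gap is the object of the preposition "on" of "relied".
Its filler is the fronted wh-phrase "what", at word 1.
(The other dependency links word 8 to a gap after word 12.)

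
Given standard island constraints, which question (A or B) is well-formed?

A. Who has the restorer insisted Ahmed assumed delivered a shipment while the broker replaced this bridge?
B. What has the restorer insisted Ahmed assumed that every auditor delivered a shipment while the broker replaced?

A

In B, the wh-phrase is extracted from inside an adjunct island (introduced by "while"), which blocks movement.
In A, the extraction path crosses only that-complement boundaries, which are transparent.
So A is grammatical.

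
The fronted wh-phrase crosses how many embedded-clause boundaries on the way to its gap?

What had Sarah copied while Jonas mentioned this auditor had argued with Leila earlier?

"what" originates inside the matrix clause — no clause boundary is crossed.

0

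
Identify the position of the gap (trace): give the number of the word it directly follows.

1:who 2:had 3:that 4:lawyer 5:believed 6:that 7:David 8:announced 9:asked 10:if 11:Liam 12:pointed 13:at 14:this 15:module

The displaced element is "who" (word 1).
It is linked across 2 clause boundaries (that → Ø).
It functions as the subject of "asked", so the gap sits immediately after word 8 ("announced").
Base order: That lawyer had believed that David announced that who asked if Liam pointed at this module.

8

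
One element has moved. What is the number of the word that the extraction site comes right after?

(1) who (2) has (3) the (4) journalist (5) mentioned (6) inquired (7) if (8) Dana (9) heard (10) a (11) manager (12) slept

The displaced element is "who" (word 1).
It is linked across 1 clause boundary (Ø).
It functions as the subject of "inquired", so the gap sits immediately after word 5 ("mentioned").
Base order: The journalist has mentioned that who inquired if Dana heard a manager slept.

5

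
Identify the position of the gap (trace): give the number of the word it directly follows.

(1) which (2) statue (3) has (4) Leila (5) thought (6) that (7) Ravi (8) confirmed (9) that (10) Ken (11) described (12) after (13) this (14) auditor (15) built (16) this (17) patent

11

The displaced element is "which statue" (word 2).
It is linked across 2 clause boundaries (that → that).
It functions as the direct object of "described", so the gap sits immediately after word 11 ("described").
Base order: Leila has thought that Ravi confirmed that Ken described which statue after this auditor built this patent.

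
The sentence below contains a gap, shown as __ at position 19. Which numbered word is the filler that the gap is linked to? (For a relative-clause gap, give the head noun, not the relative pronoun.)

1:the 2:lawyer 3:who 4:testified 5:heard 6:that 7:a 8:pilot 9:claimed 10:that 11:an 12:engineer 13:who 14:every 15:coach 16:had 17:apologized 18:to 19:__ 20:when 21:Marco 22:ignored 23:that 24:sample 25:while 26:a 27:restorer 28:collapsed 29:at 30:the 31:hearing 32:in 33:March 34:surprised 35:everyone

The gap at 19 is the prepositional object of "apologized", inside a relative clause.
The relative pronoun is "who" (word 13); it is bound by the head noun immediately before it.
Its filler is the head noun "engineer", at word 12.

12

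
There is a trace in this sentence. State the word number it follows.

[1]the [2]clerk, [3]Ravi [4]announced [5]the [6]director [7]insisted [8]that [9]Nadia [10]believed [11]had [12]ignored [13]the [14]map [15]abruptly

The displaced element is "the clerk" (word 2).
It is linked across 3 clause boundaries (Ø → that → Ø).
It functions as the subject of "ignored", so the gap sits immediately after word 10 ("believed").
Base order: Ravi announced the director insisted that Nadia believed that the clerk had ignored the map abruptly.

10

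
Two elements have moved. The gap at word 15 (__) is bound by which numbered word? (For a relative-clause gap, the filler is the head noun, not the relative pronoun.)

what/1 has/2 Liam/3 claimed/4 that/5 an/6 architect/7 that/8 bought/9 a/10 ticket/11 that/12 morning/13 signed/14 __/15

1

The marked gap is the direct object of "signed".
Its filler is the fronted wh-phrase "what", at word 1.
(The other dependency links word 7 to a gap after word 8.)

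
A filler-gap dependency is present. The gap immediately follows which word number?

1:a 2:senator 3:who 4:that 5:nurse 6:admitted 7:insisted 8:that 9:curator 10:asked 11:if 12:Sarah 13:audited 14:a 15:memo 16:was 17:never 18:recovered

6

The displaced element is "a senator" (word 2).
It is linked across 1 clause boundary (Ø).
It functions as the subject of "insisted", so the gap sits immediately after word 6 ("admitted").
Base order: That nurse admitted that a senator insisted that curator asked if Sarah audited a memo.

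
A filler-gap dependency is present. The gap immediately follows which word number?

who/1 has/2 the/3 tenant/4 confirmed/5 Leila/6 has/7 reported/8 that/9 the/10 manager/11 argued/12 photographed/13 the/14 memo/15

12

The displaced element is "who" (word 1).
It is linked across 3 clause boundaries (Ø → that → Ø).
It functions as the subject of "photographed", so the gap sits immediately after word 12 ("argued").
Base order: The tenant has confirmed Leila has reported that the manager argued that who photographed the memo.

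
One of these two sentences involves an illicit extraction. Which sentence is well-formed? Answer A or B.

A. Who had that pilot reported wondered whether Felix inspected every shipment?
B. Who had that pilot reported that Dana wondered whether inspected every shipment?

In B, the wh-phrase is extracted from inside a wh-island (introduced by "whether"), which blocks movement.
In A, the extraction path crosses only that-complement boundaries, which are transparent.
So A is grammatical.

A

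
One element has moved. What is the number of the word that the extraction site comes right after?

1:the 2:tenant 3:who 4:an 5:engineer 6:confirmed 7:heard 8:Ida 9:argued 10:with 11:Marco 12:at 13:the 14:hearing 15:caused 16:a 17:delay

6

The displaced element is "the tenant" (word 2).
It is linked across 1 clause boundary (Ø).
It functions as the subject of "heard", so the gap sits immediately after word 6 ("confirmed").
Base order: An engineer confirmed the tenant heard Ida argued with Marco at the hearing.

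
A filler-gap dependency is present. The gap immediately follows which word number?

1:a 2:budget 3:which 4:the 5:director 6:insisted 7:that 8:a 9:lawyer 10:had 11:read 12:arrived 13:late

11

The displaced element is "a budget" (word 2).
It is linked across 1 clause boundary (that).
It functions as the direct object of "read", so the gap sits immediately after word 11 ("read").
Base order: The director insisted that a lawyer had read a budget.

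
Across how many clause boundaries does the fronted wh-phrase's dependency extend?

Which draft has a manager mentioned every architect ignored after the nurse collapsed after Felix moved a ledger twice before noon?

"which draft" is extracted from the object of "ignored".
Boundaries crossed, outermost first: [Ø] — 1 in total.

1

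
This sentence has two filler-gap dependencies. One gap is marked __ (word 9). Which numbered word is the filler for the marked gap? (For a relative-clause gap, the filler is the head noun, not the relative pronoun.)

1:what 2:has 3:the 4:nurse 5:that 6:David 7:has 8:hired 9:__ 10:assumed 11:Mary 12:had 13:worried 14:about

The marked gap is inside the relative clause, the direct object of "hired".
Its filler is the head noun "nurse" (via "that"), at word 4.
(The other dependency links word 1 to a gap after word 14.)

4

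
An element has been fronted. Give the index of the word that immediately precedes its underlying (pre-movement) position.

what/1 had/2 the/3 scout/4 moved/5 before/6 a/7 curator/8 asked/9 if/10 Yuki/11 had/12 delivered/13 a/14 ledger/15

The displaced element is "what" (word 1).
It functions as the direct object of "moved", so the gap sits immediately after word 5 ("moved").
Base order: The scout had moved what before a curator asked if Yuki had delivered a ledger.

5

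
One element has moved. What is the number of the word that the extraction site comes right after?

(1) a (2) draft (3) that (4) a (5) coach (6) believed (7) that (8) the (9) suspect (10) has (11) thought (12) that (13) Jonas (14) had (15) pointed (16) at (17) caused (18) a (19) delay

16

The displaced element is "a draft" (word 2).
It is linked across 2 clause boundaries (that → that).
It functions as the object of the preposition "at" of "pointed", so the gap sits immediately after word 16 ("at").
Base order: A coach believed that the suspect has thought that Jonas had pointed at a draft.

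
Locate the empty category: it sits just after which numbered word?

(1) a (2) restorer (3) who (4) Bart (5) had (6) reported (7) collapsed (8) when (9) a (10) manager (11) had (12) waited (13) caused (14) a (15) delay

The displaced element is "a restorer" (word 2).
It is linked across 1 clause boundary (Ø).
It functions as the subject of "collapsed", so the gap sits immediately after word 6 ("reported").
Base order: Bart had reported that a restorer collapsed when a manager had waited.

6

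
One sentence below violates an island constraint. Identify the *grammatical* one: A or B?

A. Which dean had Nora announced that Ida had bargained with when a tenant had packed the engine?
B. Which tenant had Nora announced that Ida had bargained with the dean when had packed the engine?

In B, the wh-phrase is extracted from inside an adjunct island (introduced by "when"), which blocks movement.
In A, the extraction path crosses only that-complement boundaries, which are transparent.
So A is grammatical.

A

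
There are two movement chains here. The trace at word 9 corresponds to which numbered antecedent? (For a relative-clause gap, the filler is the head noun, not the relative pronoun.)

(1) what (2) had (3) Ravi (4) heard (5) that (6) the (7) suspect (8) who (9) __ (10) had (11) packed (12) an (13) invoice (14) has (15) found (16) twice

The marked gap is inside the relative clause, the subject of "packed".
Its filler is the head noun "suspect" (via "who"), at word 7.
(The other dependency links word 1 to a gap after word 15.)

7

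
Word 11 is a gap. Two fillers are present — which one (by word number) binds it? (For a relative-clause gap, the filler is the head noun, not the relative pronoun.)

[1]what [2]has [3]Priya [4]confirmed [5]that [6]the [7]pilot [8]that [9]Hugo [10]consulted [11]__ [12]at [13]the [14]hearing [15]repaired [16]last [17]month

7

The marked gap is inside the relative clause, the direct object of "consulted".
Its filler is the head noun "pilot" (via "that"), at word 7.
(The other dependency links word 1 to a gap after word 15.)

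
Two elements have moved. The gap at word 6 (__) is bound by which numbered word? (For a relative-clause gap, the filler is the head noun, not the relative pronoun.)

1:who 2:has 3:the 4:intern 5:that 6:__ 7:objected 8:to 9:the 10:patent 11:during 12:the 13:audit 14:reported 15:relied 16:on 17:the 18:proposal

4

The marked gap is inside the relative clause, the subject of "objected".
Its filler is the head noun "intern" (via "that"), at word 4.
(The other dependency links word 1 to a gap after word 14.)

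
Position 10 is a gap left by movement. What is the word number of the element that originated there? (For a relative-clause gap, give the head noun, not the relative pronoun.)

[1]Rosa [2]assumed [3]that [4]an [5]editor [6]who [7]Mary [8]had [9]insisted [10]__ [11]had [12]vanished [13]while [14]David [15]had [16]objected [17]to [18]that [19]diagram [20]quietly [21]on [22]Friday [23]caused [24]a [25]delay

The gap at 10 is the subject of "vanished", inside a relative clause.
The relative pronoun is "who" (word 6); it is bound by the head noun immediately before it.
Its filler is the head noun "editor", at word 5.

5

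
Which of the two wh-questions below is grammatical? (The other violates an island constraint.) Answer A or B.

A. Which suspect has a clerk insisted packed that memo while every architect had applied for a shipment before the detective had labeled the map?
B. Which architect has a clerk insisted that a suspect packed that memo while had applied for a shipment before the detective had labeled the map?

A

In B, the wh-phrase is extracted from inside an adjunct island (introduced by "while"), which blocks movement.
In A, the extraction path crosses only that-complement boundaries, which are transparent.
So A is grammatical.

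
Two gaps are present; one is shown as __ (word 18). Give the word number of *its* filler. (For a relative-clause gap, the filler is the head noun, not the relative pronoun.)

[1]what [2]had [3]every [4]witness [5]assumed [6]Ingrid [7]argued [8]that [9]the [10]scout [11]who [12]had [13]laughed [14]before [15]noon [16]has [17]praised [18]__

The marked gap is the direct object of "praised".
Its filler is the fronted wh-phrase "what", at word 1.
(The other dependency links word 10 to a gap after word 11.)

1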